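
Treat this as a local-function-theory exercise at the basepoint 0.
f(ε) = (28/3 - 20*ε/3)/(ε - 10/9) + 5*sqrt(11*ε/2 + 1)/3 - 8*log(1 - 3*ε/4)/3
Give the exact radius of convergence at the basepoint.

The radius of convergence is 2/11.

Denominator factor (ε - 10/9): pole of order 1 at 10/9, modulus 10/9.
Branch term (-8/3)*log(1 - ε/(4/3)): its argument vanishes at ε = 4/3, a logarithmic branch point, modulus 4/3.
Branch term (5/3)*sqrt(1 - ε/(-2/11)): its argument vanishes at ε = -2/11, a square-root branch point, modulus 2/11.
The radius of convergence is the smallest modulus among the singular points: 2/11.


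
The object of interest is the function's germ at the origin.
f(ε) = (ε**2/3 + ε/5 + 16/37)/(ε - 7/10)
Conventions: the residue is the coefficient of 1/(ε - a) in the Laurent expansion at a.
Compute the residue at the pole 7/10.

At the order-1 pole 7/10 set g(ε) = (ε - (7/10))*f(ε) = ε**2/3 + ε/5 + 16/37.
Simple pole: residue = g(a) at a = 7/10, which is 8167/11100.

The residue is 8167/11100.


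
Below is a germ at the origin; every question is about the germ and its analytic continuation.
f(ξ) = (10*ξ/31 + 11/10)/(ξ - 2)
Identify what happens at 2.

The denominator factor ξ - 2 vanishes at 2 and appears to the power 1; the numerator there equals 541/310, nonzero, and no other factor vanishes.
Hence a pole whose order is the multiplicity, 1.

The point is a pole of order 1.


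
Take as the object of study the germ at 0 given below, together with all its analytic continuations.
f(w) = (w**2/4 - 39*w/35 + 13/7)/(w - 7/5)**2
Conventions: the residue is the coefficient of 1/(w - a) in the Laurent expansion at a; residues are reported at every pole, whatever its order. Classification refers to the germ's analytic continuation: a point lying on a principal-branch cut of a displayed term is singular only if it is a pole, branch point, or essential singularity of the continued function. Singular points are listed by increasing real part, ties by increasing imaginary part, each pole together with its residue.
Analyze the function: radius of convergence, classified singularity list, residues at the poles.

Denominator factor (w - 7/5)^2: pole of order 2 at 7/5, modulus 7/5.
The radius of convergence is the smallest modulus among the singular points: 7/5.
At the order-2 pole 7/5 set g(w) = (w - (7/5))^2*f(w) = w**2/4 - 39*w/35 + 13/7.
Order-2 pole: residue = g'(a); g'(7/5) = -29/70, so the residue is -29/70.

Radius of convergence at 0: 7/5.
At 7/5: a pole of order 2; residue -29/70.


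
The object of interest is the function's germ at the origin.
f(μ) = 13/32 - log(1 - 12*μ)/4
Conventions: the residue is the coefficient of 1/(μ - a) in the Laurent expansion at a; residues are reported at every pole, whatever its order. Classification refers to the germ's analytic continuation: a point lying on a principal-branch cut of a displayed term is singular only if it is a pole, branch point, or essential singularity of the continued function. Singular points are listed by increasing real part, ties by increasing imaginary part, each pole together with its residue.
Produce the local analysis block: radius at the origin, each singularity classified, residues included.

Branch term (-1/4)*log(1 - μ/(1/12)): its argument vanishes at μ = 1/12, a logarithmic branch point, modulus 1/12.
The radius of convergence is the smallest modulus among the singular points: 1/12.

Radius of convergence at 0: 1/12.
At 1/12: a logarithmic branch point.


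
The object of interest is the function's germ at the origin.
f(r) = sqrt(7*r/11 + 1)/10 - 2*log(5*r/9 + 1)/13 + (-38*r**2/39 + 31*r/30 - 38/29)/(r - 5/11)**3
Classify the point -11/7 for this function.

The term (1/10)*sqrt(1 - r/(-11/7)) has argument 1 - -11/7/(-11/7) = 0 at -11/7: a square-root (algebraic, two-sheeted) branch point; the remaining terms are analytic or single-valued there.

The point is an algebraic (square-root) branch point.


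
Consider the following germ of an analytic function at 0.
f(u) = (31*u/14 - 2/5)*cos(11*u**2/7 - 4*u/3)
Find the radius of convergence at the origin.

The radius of convergence is infinite.

The factor cos(11*u**2/7 - 4*u/3) is entire and contributes no finite singular point.
The polynomial part has no poles.
No finite singular points: the Taylor series at 0 converges everywhere.


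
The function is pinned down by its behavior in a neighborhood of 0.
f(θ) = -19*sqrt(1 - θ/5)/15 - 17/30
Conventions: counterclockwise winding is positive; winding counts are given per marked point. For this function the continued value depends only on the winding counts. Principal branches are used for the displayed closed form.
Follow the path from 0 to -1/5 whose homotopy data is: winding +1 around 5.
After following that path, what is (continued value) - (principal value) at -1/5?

Continued minus principal equals (38/75)*sqrt(26).

The rational part is single-valued and drops out of the difference; each branch term changes only by its own monodromy.
(-19/15)*sqrt(1 - θ/(5)): winding +1 is odd, the square root flips sign, contributing -2*(-19/15)*sqrt(1 - (-1/5)/(5)) = -2*(-19/15)*sqrt(26/25) = (38/75)*sqrt(26).
Summing the contributions at θ = -1/5 gives (38/75)*sqrt(26).


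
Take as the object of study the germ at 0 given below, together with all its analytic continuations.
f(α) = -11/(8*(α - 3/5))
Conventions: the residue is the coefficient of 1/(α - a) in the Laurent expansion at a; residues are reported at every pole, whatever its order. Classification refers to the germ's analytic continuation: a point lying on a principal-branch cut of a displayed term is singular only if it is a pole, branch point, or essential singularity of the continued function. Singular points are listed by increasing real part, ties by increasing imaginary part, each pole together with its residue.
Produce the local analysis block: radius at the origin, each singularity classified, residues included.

Denominator factor (α - 3/5): pole of order 1 at 3/5, modulus 3/5.
The radius of convergence is the smallest modulus among the singular points: 3/5.
At the order-1 pole 3/5 set g(α) = (α - (3/5))*f(α) = -11/8.
Simple pole: residue = g(a) at a = 3/5, which is -11/8.

Radius of convergence at 0: 3/5.
At 3/5: a pole of order 1; residue -11/8.


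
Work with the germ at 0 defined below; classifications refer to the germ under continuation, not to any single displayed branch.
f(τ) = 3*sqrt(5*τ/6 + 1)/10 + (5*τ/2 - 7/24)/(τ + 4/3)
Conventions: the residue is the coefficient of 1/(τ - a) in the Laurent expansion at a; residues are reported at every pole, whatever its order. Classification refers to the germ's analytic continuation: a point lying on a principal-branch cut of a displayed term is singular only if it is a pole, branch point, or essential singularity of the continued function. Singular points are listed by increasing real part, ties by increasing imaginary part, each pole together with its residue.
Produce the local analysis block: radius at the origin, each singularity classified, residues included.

Denominator factor (τ + 4/3): pole of order 1 at -4/3, modulus 4/3.
Branch term (3/10)*sqrt(1 - τ/(-6/5)): its argument vanishes at τ = -6/5, a square-root branch point, modulus 6/5.
The radius of convergence is the smallest modulus among the singular points: 6/5.
The branch term is analytic at -4/3 and contributes nothing to the residue; only the rational part matters.
At the order-1 pole -4/3 set g(τ) = (τ - (-4/3))*(rational part) = 5*τ/2 - 7/24.
Simple pole: residue = g(a) at a = -4/3, which is -29/8.
List the singular points by increasing real part (a conjugate pair: the negative imaginary part first).

Radius of convergence at 0: 6/5.
At -4/3: a pole of order 1; residue -29/8.
At -6/5: an algebraic (square-root) branch point.


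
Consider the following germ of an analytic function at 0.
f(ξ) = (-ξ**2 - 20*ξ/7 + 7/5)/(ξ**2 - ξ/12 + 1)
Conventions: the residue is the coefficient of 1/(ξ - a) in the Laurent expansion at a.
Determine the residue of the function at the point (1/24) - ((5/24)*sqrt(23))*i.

The factor ξ**2 - ξ/12 + 1 splits as (ξ - a)(ξ - a') with a = (1/24) - ((5/24)*sqrt(23))*i, a' = (1/24) + ((5/24)*sqrt(23))*i. At the order-1 pole a set g(ξ) = (ξ - a)*f(ξ) = [-ξ**2 - 20*ξ/7 + 7/5] / (ξ - a').
Simple pole: residue = g(a) at a = (1/24) - ((5/24)*sqrt(23))*i, which is (-247/168) + ((22957/96600)*sqrt(23))*i.

The residue is (-247/168) + ((22957/96600)*sqrt(23))*i.


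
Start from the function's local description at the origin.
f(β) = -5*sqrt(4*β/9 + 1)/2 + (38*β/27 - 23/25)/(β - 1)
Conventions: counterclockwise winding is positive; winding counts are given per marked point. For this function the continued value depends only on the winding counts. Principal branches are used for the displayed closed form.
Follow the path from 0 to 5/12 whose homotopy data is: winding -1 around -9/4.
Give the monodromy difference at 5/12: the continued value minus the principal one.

The rational part is single-valued and drops out of the difference; each branch term changes only by its own monodromy.
(-5/2)*sqrt(1 - β/(-9/4)): winding -1 is odd, the square root flips sign, contributing -2*(-5/2)*sqrt(1 - (5/12)/(-9/4)) = -2*(-5/2)*sqrt(32/27) = (20/9)*sqrt(6).
Summing the contributions at β = 5/12 gives (20/9)*sqrt(6).

Continued minus principal equals (20/9)*sqrt(6).


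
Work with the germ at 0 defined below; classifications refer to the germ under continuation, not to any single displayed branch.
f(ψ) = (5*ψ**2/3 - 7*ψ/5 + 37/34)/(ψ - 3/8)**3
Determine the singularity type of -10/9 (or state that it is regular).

Denominator factors: ψ - 3/8 = -107/72 at ψ = -10/9 — none vanishes.
So the germ continues analytically to -10/9.

The point is a regular point.


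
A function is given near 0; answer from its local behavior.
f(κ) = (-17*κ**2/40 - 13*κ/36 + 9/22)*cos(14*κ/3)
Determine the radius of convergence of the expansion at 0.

The factor cos(14*κ/3) is entire and contributes no finite singular point.
The polynomial part has no poles.
No finite singular points: the Taylor series at 0 converges everywhere.

The radius of convergence is infinite.


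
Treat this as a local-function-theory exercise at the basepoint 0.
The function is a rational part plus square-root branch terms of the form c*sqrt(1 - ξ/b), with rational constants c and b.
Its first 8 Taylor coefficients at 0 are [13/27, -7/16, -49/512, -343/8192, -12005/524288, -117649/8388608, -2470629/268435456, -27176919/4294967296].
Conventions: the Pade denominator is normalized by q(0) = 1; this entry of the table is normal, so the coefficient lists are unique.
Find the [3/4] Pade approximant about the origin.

The Pade approximant has numerator coefficients [13/27, -3733/3600, 222509/345600, -611569/5529600]; denominator coefficients [1, -249/200, 259/640, -2303/102400, -9261/13107200].

Taylor coefficients needed (read off): a_0 = 13/27, a_1 = -7/16, a_2 = -49/512, a_3 = -343/8192, a_4 = -12005/524288, a_5 = -117649/8388608, a_6 = -2470629/268435456, a_7 = -27176919/4294967296.
Write the denominator as Q(ξ) = 1 + q1*ξ + q2*ξ^2 + q3*ξ^3 + q4*ξ^4. Requiring Q*f - P = O(ξ^8) with deg P <= 3 kills the coefficients of ξ^4..ξ^7 in Q*f:
  ξ^4: a_4 + q1*a_3 + q2*a_2 + q3*a_1 + q4*a_0 = 0, i.e. -12005/524288 + (-343/8192)*q1 + (-49/512)*q2 + (-7/16)*q3 + (13/27)*q4 = 0.
  ξ^5: a_5 + q1*a_4 + q2*a_3 + q3*a_2 + q4*a_1 = 0, i.e. -117649/8388608 + (-12005/524288)*q1 + (-343/8192)*q2 + (-49/512)*q3 + (-7/16)*q4 = 0.
  ξ^6: a_6 + q1*a_5 + q2*a_4 + q3*a_3 + q4*a_2 = 0, i.e. -2470629/268435456 + (-117649/8388608)*q1 + (-12005/524288)*q2 + (-343/8192)*q3 + (-49/512)*q4 = 0.
  ξ^7: a_7 + q1*a_6 + q2*a_5 + q3*a_4 + q4*a_3 = 0, i.e. -27176919/4294967296 + (-2470629/268435456)*q1 + (-117649/8388608)*q2 + (-12005/524288)*q3 + (-343/8192)*q4 = 0.
Solving this linear system: q1 = -249/200, q2 = 259/640, q3 = -2303/102400, q4 = -9261/13107200.
The numerator is Q*f truncated at degree 3: P0 = a_0 = 13/27; P1 = a_1 + q1*a_0 = -3733/3600; P2 = a_2 + q1*a_1 + q2*a_0 = 222509/345600; P3 = a_3 + q1*a_2 + q2*a_1 + q3*a_0 = -611569/5529600.


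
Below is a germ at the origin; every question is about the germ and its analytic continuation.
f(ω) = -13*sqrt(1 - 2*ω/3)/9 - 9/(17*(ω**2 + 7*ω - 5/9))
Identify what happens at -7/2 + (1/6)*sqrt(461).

The denominator factor ω**2 + 7*ω - 5/9 vanishes at -7/2 + (1/6)*sqrt(461) and appears to the power 1; the numerator there equals -9/17, nonzero, and no other factor vanishes.
The branch terms are analytic at this point.
Hence a pole whose order is the multiplicity, 1.

The point is a pole of order 1.


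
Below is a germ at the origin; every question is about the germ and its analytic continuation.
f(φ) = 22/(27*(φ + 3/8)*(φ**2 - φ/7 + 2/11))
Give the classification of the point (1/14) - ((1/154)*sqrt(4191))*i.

The point is a pole of order 1.

The denominator factor φ**2 - φ/7 + 2/11 vanishes at (1/14) - ((1/154)*sqrt(4191))*i and appears to the power 1; the numerator there equals 22/27, nonzero, and no other factor vanishes.
Hence a pole whose order is the multiplicity, 1.


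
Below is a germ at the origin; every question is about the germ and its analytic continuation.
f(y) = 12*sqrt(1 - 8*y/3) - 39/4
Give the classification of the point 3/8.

The point is an algebraic (square-root) branch point.

The term (12)*sqrt(1 - y/(3/8)) has argument 1 - 3/8/(3/8) = 0 at 3/8: a square-root (algebraic, two-sheeted) branch point; the remaining terms are analytic or single-valued there.


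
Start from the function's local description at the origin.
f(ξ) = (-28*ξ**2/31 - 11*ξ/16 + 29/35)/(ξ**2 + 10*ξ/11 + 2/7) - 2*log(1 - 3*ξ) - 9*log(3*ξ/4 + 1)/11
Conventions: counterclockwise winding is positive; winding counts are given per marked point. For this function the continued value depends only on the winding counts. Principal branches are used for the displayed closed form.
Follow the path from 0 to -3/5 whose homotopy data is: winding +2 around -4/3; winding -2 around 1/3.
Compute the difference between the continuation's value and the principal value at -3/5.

Continued minus principal equals (52/11)*pi*i.

The rational part is single-valued and drops out of the difference; each branch term changes only by its own monodromy.
(-2)*log(1 - ξ/(1/3)): each positive loop around 1/3 adds 2*pi*i to the log, so winding -2 contributes (-2)*(-2)*2*pi*i = (8)*pi*i.
(-9/11)*log(1 - ξ/(-4/3)): each positive loop around -4/3 adds 2*pi*i to the log, so winding +2 contributes (-9/11)*(2)*2*pi*i = -(36/11)*pi*i.
Summing the contributions at ξ = -3/5 gives (52/11)*pi*i.


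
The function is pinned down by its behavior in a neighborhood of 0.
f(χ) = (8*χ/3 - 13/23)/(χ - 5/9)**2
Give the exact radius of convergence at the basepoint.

Denominator factor (χ - 5/9)^2: pole of order 2 at 5/9, modulus 5/9.
The radius of convergence is the smallest modulus among the singular points: 5/9.

The radius of convergence is 5/9.


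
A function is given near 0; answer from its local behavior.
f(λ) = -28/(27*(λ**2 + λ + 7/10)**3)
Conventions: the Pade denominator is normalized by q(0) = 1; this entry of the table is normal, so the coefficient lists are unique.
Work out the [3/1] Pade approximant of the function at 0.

The Pade approximant has numerator coefficients [-4000/1323, 65500/3087, -1285000/21609, 36235000/453789]; denominator coefficients [1, -153/56].

Taylor coefficients needed (expand at 0): a_0 = -4000/1323, a_1 = 40000/3087, a_2 = -520000/21609, a_3 = 6400000/453789, a_4 = 13600000/352947.
Write the denominator as Q(λ) = 1 + q1*λ. Requiring Q*f - P = O(λ^5) with deg P <= 3 kills the coefficients of λ^4..λ^4 in Q*f:
  λ^4: a_4 + q1*a_3 = 0, i.e. 13600000/352947 + (6400000/453789)*q1 = 0.
Solving this linear system: q1 = -153/56.
The numerator is Q*f truncated at degree 3: P0 = a_0 = -4000/1323; P1 = a_1 + q1*a_0 = 65500/3087; P2 = a_2 + q1*a_1 = -1285000/21609; P3 = a_3 + q1*a_2 = 36235000/453789.


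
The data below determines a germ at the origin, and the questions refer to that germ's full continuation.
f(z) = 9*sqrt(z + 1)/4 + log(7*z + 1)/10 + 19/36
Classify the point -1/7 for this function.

The point is a logarithmic branch point.

The term (1/10)*log(1 - z/(-1/7)) has argument 1 - -1/7/(-1/7) = 0 at -1/7: a logarithmic (infinitely-sheeted) branch point; the remaining terms are analytic or single-valued there.


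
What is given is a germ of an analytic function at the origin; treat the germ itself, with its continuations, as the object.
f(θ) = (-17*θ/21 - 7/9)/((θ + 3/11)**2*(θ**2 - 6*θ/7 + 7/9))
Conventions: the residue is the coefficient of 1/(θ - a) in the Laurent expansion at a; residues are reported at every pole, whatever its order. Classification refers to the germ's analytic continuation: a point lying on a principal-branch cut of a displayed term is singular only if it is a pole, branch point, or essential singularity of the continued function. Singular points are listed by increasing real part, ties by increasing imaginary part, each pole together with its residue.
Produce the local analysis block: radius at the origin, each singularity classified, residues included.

Radius of convergence at 0: 3/11.
At -3/11: a pole of order 2; residue -48240885/34262642.
At (3/7) - ((1/21)*sqrt(262))*i: a pole of order 1; residue (48240885/68525284) - ((85349649/4488406102)*sqrt(262))*i.
At (3/7) + ((1/21)*sqrt(262))*i: a pole of order 1; residue (48240885/68525284) + ((85349649/4488406102)*sqrt(262))*i.

Denominator factor (θ**2 - 6*θ/7 + 7/9): discriminant -1048/441, complex-conjugate roots (3/7) + ((1/21)*sqrt(262))*i and (3/7) - ((1/21)*sqrt(262))*i; poles of order 1, moduli (1/3)*sqrt(7) and (1/3)*sqrt(7).
Denominator factor (θ + 3/11)^2: pole of order 2 at -3/11, modulus 3/11.
The radius of convergence is the smallest modulus among the singular points: 3/11.
At the order-2 pole -3/11 set g(θ) = (θ - (-3/11))^2*f(θ) = (-17*θ/21 - 7/9)/(θ**2 - 6*θ/7 + 7/9).
Order-2 pole: residue = g'(a); g'(-3/11) = -48240885/34262642, so the residue is -48240885/34262642.
The factor θ**2 - 6*θ/7 + 7/9 splits as (θ - a)(θ - a') with a = (3/7) - ((1/21)*sqrt(262))*i, a' = (3/7) + ((1/21)*sqrt(262))*i. At the order-1 pole a set g(θ) = (θ - a)*f(θ) = [(-17*θ/21 - 7/9)/(θ + 3/11)**2] / (θ - a').
Simple pole: residue = g(a) at a = (3/7) - ((1/21)*sqrt(262))*i, which is (48240885/68525284) - ((85349649/4488406102)*sqrt(262))*i.
The factor θ**2 - 6*θ/7 + 7/9 splits as (θ - a)(θ - a') with a = (3/7) + ((1/21)*sqrt(262))*i, a' = (3/7) - ((1/21)*sqrt(262))*i. At the order-1 pole a set g(θ) = (θ - a)*f(θ) = [(-17*θ/21 - 7/9)/(θ + 3/11)**2] / (θ - a').
Simple pole: residue = g(a) at a = (3/7) + ((1/21)*sqrt(262))*i, which is (48240885/68525284) + ((85349649/4488406102)*sqrt(262))*i.
List the singular points by increasing real part (a conjugate pair: the negative imaginary part first).


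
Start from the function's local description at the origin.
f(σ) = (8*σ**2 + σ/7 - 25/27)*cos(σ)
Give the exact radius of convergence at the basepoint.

The radius of convergence is infinite.

The factor cos(σ) is entire and contributes no finite singular point.
The polynomial part has no poles.
No finite singular points: the Taylor series at 0 converges everywhere.


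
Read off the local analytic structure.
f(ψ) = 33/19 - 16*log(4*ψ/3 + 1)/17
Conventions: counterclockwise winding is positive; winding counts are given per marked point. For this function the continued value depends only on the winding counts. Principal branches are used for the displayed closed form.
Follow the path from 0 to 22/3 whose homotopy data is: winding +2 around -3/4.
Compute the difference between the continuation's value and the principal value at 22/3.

The rational part is single-valued and drops out of the difference; each branch term changes only by its own monodromy.
(-16/17)*log(1 - ψ/(-3/4)): each positive loop around -3/4 adds 2*pi*i to the log, so winding +2 contributes (-16/17)*(2)*2*pi*i = -(64/17)*pi*i.
Summing the contributions at ψ = 22/3 gives -(64/17)*pi*i.

Continued minus principal equals -(64/17)*pi*i.


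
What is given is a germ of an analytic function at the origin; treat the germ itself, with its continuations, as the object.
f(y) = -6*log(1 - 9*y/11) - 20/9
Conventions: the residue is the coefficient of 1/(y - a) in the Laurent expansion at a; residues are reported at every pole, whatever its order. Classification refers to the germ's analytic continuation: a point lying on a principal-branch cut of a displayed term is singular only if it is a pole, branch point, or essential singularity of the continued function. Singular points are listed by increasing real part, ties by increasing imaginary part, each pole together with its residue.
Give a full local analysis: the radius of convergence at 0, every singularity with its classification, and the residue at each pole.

Radius of convergence at 0: 11/9.
At 11/9: a logarithmic branch point.

Branch term (-6)*log(1 - y/(11/9)): its argument vanishes at y = 11/9, a logarithmic branch point, modulus 11/9.
The radius of convergence is the smallest modulus among the singular points: 11/9.


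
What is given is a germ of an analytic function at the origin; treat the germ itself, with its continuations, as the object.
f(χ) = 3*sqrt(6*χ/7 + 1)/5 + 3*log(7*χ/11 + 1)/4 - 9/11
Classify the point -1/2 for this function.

The point is a regular point.

There is no denominator, hence no pole anywhere.
Branch term log(1 - χ/(-11/7)): argument at -1/2 is 15/22, nonzero, so -1/2 is not its branch point (a point on a principal cut is still regular for the continued germ).
Branch term sqrt(1 - χ/(-7/6)): argument at -1/2 is 4/7, nonzero, so -1/2 is not its branch point (a point on a principal cut is still regular for the continued germ).
So the germ continues analytically to -1/2.


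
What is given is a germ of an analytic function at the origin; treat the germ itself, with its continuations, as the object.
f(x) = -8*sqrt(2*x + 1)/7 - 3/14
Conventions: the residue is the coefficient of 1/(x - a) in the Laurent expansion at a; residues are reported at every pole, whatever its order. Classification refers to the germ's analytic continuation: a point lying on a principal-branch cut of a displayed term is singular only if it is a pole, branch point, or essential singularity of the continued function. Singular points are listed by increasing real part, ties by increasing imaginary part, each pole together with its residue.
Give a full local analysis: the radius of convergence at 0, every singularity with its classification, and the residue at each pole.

Radius of convergence at 0: 1/2.
At -1/2: an algebraic (square-root) branch point.

Branch term (-8/7)*sqrt(1 - x/(-1/2)): its argument vanishes at x = -1/2, a square-root branch point, modulus 1/2.
The radius of convergence is the smallest modulus among the singular points: 1/2.


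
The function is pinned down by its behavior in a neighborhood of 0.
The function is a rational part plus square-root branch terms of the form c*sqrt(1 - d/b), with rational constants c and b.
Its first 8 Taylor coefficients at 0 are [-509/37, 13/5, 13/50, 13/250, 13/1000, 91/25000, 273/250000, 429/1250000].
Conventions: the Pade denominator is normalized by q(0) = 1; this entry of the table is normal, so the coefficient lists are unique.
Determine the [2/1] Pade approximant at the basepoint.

The Pade approximant has numerator coefficients [-509/37, 198/37, -13/50]; denominator coefficients [1, -1/5].

Taylor coefficients needed (read off): a_0 = -509/37, a_1 = 13/5, a_2 = 13/50, a_3 = 13/250.
Write the denominator as Q(d) = 1 + q1*d. Requiring Q*f - P = O(d^4) with deg P <= 2 kills the coefficients of d^3..d^3 in Q*f:
  d^3: a_3 + q1*a_2 = 0, i.e. 13/250 + (13/50)*q1 = 0.
Solving this linear system: q1 = -1/5.
The numerator is Q*f truncated at degree 2: P0 = a_0 = -509/37; P1 = a_1 + q1*a_0 = 198/37; P2 = a_2 + q1*a_1 = -13/50.


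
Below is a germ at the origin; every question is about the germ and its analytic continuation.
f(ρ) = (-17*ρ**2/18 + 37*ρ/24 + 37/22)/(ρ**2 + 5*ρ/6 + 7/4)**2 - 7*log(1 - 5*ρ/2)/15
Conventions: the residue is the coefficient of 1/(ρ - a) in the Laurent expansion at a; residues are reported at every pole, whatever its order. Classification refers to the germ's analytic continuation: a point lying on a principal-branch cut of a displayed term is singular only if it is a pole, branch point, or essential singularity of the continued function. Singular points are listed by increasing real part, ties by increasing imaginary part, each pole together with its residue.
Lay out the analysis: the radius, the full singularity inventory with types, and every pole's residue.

Denominator factor (ρ**2 + 5*ρ/6 + 7/4)^2: discriminant -227/36, complex-conjugate roots (-5/12) + ((1/12)*sqrt(227))*i and (-5/12) - ((1/12)*sqrt(227))*i; poles of order 2, moduli (1/2)*sqrt(7) and (1/2)*sqrt(7).
Branch term (-7/15)*log(1 - ρ/(2/5)): its argument vanishes at ρ = 2/5, a logarithmic branch point, modulus 2/5.
The radius of convergence is the smallest modulus among the singular points: 2/5.
The branch term is analytic at (-5/12) - ((1/12)*sqrt(227))*i and contributes nothing to the residue; only the rational part matters.
The factor ρ**2 + 5*ρ/6 + 7/4 splits as (ρ - a)(ρ - a') with a = (-5/12) - ((1/12)*sqrt(227))*i, a' = (-5/12) + ((1/12)*sqrt(227))*i. At the order-2 pole a set g(ρ) = (ρ - a)^2*(rational part) = [-17*ρ**2/18 + 37*ρ/24 + 37/22] / (ρ - a')^2.
Order-2 pole: residue = g'(a); g'((-5/12) - ((1/12)*sqrt(227))*i) = -((5829/1133638)*sqrt(227))*i, so the residue is -((5829/1133638)*sqrt(227))*i.
The branch term is analytic at (-5/12) + ((1/12)*sqrt(227))*i and contributes nothing to the residue; only the rational part matters.
The factor ρ**2 + 5*ρ/6 + 7/4 splits as (ρ - a)(ρ - a') with a = (-5/12) + ((1/12)*sqrt(227))*i, a' = (-5/12) - ((1/12)*sqrt(227))*i. At the order-2 pole a set g(ρ) = (ρ - a)^2*(rational part) = [-17*ρ**2/18 + 37*ρ/24 + 37/22] / (ρ - a')^2.
Order-2 pole: residue = g'(a); g'((-5/12) + ((1/12)*sqrt(227))*i) = ((5829/1133638)*sqrt(227))*i, so the residue is ((5829/1133638)*sqrt(227))*i.
List the singular points by increasing real part (a conjugate pair: the negative imaginary part first).

Radius of convergence at 0: 2/5.
At (-5/12) - ((1/12)*sqrt(227))*i: a pole of order 2; residue -((5829/1133638)*sqrt(227))*i.
At (-5/12) + ((1/12)*sqrt(227))*i: a pole of order 2; residue ((5829/1133638)*sqrt(227))*i.
At 2/5: a logarithmic branch point.


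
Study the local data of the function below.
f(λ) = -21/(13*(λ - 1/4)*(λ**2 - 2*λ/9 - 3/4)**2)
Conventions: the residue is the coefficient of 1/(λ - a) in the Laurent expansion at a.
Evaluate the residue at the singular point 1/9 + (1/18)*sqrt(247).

The factor λ**2 - 2*λ/9 - 3/4 splits as (λ - a)(λ - a') with a = 1/9 + (1/18)*sqrt(247), a' = 1/9 - (1/18)*sqrt(247). At the order-2 pole a set g(λ) = (λ - a)^2*f(λ) = [-21/(13*(λ - 1/4))] / (λ - a')^2.
Order-2 pole: residue = g'(a); g'(1/9 + (1/18)*sqrt(247)) = 217728/148837 + (199969560/9080396533)*sqrt(247), so the residue is 217728/148837 + (199969560/9080396533)*sqrt(247).

The residue is 217728/148837 + (199969560/9080396533)*sqrt(247).


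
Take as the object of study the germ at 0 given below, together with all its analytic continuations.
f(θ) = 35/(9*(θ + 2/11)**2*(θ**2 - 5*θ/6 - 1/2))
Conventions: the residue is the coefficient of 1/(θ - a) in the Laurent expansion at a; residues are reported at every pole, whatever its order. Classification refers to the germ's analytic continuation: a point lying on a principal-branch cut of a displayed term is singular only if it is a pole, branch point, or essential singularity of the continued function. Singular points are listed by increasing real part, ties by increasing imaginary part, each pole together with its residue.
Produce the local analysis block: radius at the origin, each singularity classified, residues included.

Radius of convergence at 0: 2/11.
At 5/12 - (1/12)*sqrt(97): a pole of order 1; residue -3680215/157323 - (38068415/15260331)*sqrt(97).
At -2/11: a pole of order 2; residue 7360430/157323.
At 5/12 + (1/12)*sqrt(97): a pole of order 1; residue -3680215/157323 + (38068415/15260331)*sqrt(97).

Denominator factor (θ + 2/11)^2: pole of order 2 at -2/11, modulus 2/11.
Denominator factor (θ**2 - 5*θ/6 - 1/2): discriminant 97/36, real irrational roots 5/12 + (1/12)*sqrt(97) and 5/12 - (1/12)*sqrt(97); poles of order 1, moduli 5/12 + (1/12)*sqrt(97) and -5/12 + (1/12)*sqrt(97).
The radius of convergence is the smallest modulus among the singular points: 2/11.
The factor θ**2 - 5*θ/6 - 1/2 splits as (θ - a)(θ - a') with a = 5/12 - (1/12)*sqrt(97), a' = 5/12 + (1/12)*sqrt(97). At the order-1 pole a set g(θ) = (θ - a)*f(θ) = [35/(9*(θ + 2/11)**2)] / (θ - a').
Simple pole: residue = g(a) at a = 5/12 - (1/12)*sqrt(97), which is -3680215/157323 - (38068415/15260331)*sqrt(97).
At the order-2 pole -2/11 set g(θ) = (θ - (-2/11))^2*f(θ) = 35/(9*(θ**2 - 5*θ/6 - 1/2)).
Order-2 pole: residue = g'(a); g'(-2/11) = 7360430/157323, so the residue is 7360430/157323.
The factor θ**2 - 5*θ/6 - 1/2 splits as (θ - a)(θ - a') with a = 5/12 + (1/12)*sqrt(97), a' = 5/12 - (1/12)*sqrt(97). At the order-1 pole a set g(θ) = (θ - a)*f(θ) = [35/(9*(θ + 2/11)**2)] / (θ - a').
Simple pole: residue = g(a) at a = 5/12 + (1/12)*sqrt(97), which is -3680215/157323 + (38068415/15260331)*sqrt(97).
List the singular points by increasing real part (a conjugate pair: the negative imaginary part first).


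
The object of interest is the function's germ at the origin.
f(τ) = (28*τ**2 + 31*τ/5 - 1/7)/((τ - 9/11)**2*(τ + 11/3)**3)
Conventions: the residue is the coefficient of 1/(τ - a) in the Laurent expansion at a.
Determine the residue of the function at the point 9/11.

The residue is 3367744479/8396241280.

At the order-2 pole 9/11 set g(τ) = (τ - (9/11))^2*f(τ) = (28*τ**2 + 31*τ/5 - 1/7)/(τ + 11/3)**3.
Order-2 pole: residue = g'(a); g'(9/11) = 3367744479/8396241280, so the residue is 3367744479/8396241280.


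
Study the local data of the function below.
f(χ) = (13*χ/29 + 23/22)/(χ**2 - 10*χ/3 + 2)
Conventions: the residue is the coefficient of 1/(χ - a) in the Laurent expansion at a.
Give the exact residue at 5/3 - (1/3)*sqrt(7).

The factor χ**2 - 10*χ/3 + 2 splits as (χ - a)(χ - a') with a = 5/3 - (1/3)*sqrt(7), a' = 5/3 + (1/3)*sqrt(7). At the order-1 pole a set g(χ) = (χ - a)*f(χ) = [13*χ/29 + 23/22] / (χ - a').
Simple pole: residue = g(a) at a = 5/3 - (1/3)*sqrt(7), which is 13/58 - (3431/8932)*sqrt(7).

The residue is 13/58 - (3431/8932)*sqrt(7).


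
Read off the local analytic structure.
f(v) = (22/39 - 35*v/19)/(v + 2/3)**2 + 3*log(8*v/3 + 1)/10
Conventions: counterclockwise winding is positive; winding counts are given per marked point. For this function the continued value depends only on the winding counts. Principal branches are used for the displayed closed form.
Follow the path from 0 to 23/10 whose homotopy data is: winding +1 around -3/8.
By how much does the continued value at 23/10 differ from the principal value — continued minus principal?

Continued minus principal equals (3/5)*pi*i.

The rational part is single-valued and drops out of the difference; each branch term changes only by its own monodromy.
(3/10)*log(1 - v/(-3/8)): each positive loop around -3/8 adds 2*pi*i to the log, so winding +1 contributes (3/10)*(1)*2*pi*i = (3/5)*pi*i.
Summing the contributions at v = 23/10 gives (3/5)*pi*i.


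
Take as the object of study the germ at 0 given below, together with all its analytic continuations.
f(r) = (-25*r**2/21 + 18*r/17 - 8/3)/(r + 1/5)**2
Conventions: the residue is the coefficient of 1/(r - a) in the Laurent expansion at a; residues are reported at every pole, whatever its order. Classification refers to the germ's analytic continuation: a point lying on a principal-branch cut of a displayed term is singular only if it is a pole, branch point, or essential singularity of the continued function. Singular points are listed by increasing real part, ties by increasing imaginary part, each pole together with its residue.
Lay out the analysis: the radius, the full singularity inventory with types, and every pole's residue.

Radius of convergence at 0: 1/5.
At -1/5: a pole of order 2; residue 548/357.

Denominator factor (r + 1/5)^2: pole of order 2 at -1/5, modulus 1/5.
The radius of convergence is the smallest modulus among the singular points: 1/5.
At the order-2 pole -1/5 set g(r) = (r - (-1/5))^2*f(r) = -25*r**2/21 + 18*r/17 - 8/3.
Order-2 pole: residue = g'(a); g'(-1/5) = 548/357, so the residue is 548/357.


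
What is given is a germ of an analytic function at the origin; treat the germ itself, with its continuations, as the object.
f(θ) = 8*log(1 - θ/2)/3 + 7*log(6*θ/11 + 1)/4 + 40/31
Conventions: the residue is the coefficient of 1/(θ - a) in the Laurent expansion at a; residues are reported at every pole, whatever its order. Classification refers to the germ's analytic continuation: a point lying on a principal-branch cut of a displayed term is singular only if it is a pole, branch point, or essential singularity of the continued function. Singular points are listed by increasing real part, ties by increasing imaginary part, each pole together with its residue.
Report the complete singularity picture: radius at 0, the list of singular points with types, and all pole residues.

Branch term (8/3)*log(1 - θ/(2)): its argument vanishes at θ = 2, a logarithmic branch point, modulus 2.
Branch term (7/4)*log(1 - θ/(-11/6)): its argument vanishes at θ = -11/6, a logarithmic branch point, modulus 11/6.
The radius of convergence is the smallest modulus among the singular points: 11/6.
List the singular points by increasing real part (a conjugate pair: the negative imaginary part first).

Radius of convergence at 0: 11/6.
At -11/6: a logarithmic branch point.
At 2: a logarithmic branch point.


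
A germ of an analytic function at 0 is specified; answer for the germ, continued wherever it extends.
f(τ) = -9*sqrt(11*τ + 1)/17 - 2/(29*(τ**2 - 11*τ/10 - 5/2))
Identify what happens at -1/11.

The term (-9/17)*sqrt(1 - τ/(-1/11)) has argument 1 - -1/11/(-1/11) = 0 at -1/11: a square-root (algebraic, two-sheeted) branch point; the remaining terms are analytic or single-valued there.

The point is an algebraic (square-root) branch point.


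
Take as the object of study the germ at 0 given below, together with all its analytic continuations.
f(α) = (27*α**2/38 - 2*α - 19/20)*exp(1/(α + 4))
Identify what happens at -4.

The point is an essential singularity.

The exponent 1/(α - (-4)) has a pole at -4, so exp(1/(α - (-4))) takes every nonzero value near it: an essential singularity (not a pole of any order).


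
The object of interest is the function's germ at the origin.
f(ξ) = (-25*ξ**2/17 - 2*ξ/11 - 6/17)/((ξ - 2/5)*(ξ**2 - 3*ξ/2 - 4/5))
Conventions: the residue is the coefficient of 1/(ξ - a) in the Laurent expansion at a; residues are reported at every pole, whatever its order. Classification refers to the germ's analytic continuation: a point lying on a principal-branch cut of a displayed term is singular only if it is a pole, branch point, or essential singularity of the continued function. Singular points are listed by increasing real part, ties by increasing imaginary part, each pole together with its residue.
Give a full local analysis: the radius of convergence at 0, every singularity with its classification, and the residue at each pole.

Denominator factor (ξ - 2/5): pole of order 1 at 2/5, modulus 2/5.
Denominator factor (ξ**2 - 3*ξ/2 - 4/5): discriminant 109/20, real irrational roots 3/4 + (1/20)*sqrt(545) and 3/4 - (1/20)*sqrt(545); poles of order 1, moduli 3/4 + (1/20)*sqrt(545) and -3/4 + (1/20)*sqrt(545).
The radius of convergence is the smallest modulus among the singular points: 2/5.
The factor ξ**2 - 3*ξ/2 - 4/5 splits as (ξ - a)(ξ - a') with a = 3/4 - (1/20)*sqrt(545), a' = 3/4 + (1/20)*sqrt(545). At the order-1 pole a set g(ξ) = (ξ - a)*f(ξ) = [(-25*ξ**2/17 - 2*ξ/11 - 6/17)/(ξ - 2/5)] / (ξ - a').
Simple pole: residue = g(a) at a = 3/4 - (1/20)*sqrt(545), which is -11615/11594 + (3555/114886)*sqrt(545).
At the order-1 pole 2/5 set g(ξ) = (ξ - (2/5))*f(ξ) = (-25*ξ**2/17 - 2*ξ/11 - 6/17)/(ξ**2 - 3*ξ/2 - 4/5).
Simple pole: residue = g(a) at a = 2/5, which is 3090/5797.
The factor ξ**2 - 3*ξ/2 - 4/5 splits as (ξ - a)(ξ - a') with a = 3/4 + (1/20)*sqrt(545), a' = 3/4 - (1/20)*sqrt(545). At the order-1 pole a set g(ξ) = (ξ - a)*f(ξ) = [(-25*ξ**2/17 - 2*ξ/11 - 6/17)/(ξ - 2/5)] / (ξ - a').
Simple pole: residue = g(a) at a = 3/4 + (1/20)*sqrt(545), which is -11615/11594 - (3555/114886)*sqrt(545).
List the singular points by increasing real part (a conjugate pair: the negative imaginary part first).

Radius of convergence at 0: 2/5.
At 3/4 - (1/20)*sqrt(545): a pole of order 1; residue -11615/11594 + (3555/114886)*sqrt(545).
At 2/5: a pole of order 1; residue 3090/5797.
At 3/4 + (1/20)*sqrt(545): a pole of order 1; residue -11615/11594 - (3555/114886)*sqrt(545).


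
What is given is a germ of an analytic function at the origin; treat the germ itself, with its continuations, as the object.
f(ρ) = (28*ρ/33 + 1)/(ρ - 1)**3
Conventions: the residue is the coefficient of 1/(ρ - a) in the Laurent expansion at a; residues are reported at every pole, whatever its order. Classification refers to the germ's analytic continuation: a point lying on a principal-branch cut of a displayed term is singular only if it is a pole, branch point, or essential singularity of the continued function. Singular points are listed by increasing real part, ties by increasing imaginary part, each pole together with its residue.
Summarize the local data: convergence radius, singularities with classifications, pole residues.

Denominator factor (ρ - 1)^3: pole of order 3 at 1, modulus 1.
The radius of convergence is the smallest modulus among the singular points: 1.
At the order-3 pole 1 set g(ρ) = (ρ - (1))^3*f(ρ) = 28*ρ/33 + 1.
Order-3 pole: residue = g''(a)/2; g''(1) = 0, so the residue is 0.

Radius of convergence at 0: 1.
At 1: a pole of order 3; residue 0.


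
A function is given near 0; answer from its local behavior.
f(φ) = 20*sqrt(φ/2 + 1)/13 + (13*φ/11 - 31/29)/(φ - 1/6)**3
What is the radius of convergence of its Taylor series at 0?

The radius of convergence is 1/6.

Denominator factor (φ - 1/6)^3: pole of order 3 at 1/6, modulus 1/6.
Branch term (20/13)*sqrt(1 - φ/(-2)): its argument vanishes at φ = -2, a square-root branch point, modulus 2.
The radius of convergence is the smallest modulus among the singular points: 1/6.


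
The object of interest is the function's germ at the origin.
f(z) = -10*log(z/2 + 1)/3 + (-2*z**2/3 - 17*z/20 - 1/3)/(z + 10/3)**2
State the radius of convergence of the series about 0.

The radius of convergence is 2.

Denominator factor (z + 10/3)^2: pole of order 2 at -10/3, modulus 10/3.
Branch term (-10/3)*log(1 - z/(-2)): its argument vanishes at z = -2, a logarithmic branch point, modulus 2.
The radius of convergence is the smallest modulus among the singular points: 2.


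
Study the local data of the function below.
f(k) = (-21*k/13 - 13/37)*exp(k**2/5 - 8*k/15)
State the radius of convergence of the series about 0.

The radius of convergence is infinite.

The factor exp(k**2/5 - 8*k/15) is entire and contributes no finite singular point.
The polynomial part has no poles.
No finite singular points: the Taylor series at 0 converges everywhere.


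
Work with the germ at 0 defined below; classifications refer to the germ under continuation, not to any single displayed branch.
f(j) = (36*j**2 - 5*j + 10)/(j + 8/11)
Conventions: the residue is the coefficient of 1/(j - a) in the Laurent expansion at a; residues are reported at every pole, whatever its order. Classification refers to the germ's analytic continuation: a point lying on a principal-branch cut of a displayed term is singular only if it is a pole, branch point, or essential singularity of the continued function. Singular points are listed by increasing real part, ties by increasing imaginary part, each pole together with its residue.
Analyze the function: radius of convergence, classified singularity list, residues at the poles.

Denominator factor (j + 8/11): pole of order 1 at -8/11, modulus 8/11.
The radius of convergence is the smallest modulus among the singular points: 8/11.
At the order-1 pole -8/11 set g(j) = (j - (-8/11))*f(j) = 36*j**2 - 5*j + 10.
Simple pole: residue = g(a) at a = -8/11, which is 3954/121.

Radius of convergence at 0: 8/11.
At -8/11: a pole of order 1; residue 3954/121.
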